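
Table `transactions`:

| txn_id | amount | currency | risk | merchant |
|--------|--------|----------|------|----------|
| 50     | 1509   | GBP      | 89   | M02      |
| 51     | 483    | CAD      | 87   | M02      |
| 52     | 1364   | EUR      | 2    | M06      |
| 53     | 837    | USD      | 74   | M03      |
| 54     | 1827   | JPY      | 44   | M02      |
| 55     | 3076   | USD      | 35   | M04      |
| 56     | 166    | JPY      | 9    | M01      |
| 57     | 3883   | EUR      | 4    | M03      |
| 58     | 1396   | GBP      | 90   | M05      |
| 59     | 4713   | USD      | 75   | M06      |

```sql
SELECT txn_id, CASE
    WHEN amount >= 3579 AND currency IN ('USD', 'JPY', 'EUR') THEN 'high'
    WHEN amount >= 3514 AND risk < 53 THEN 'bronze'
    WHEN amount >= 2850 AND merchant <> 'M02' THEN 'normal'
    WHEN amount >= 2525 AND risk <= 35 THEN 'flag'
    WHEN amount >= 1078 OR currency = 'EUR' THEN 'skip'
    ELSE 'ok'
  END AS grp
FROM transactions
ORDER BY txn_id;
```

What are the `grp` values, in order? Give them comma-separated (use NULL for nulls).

txn_id=50: amount >= 1078 OR currency = 'EUR' → skip
txn_id=51: ELSE → ok
txn_id=52: amount >= 1078 OR currency = 'EUR' → skip
txn_id=53: ELSE → ok
txn_id=54: amount >= 1078 OR currency = 'EUR' → skip
txn_id=55: amount >= 2850 AND merchant <> 'M02' → normal
txn_id=56: ELSE → ok
txn_id=57: amount >= 3579 AND currency IN ('USD', 'JPY', 'EUR') → high
txn_id=58: amount >= 1078 OR currency = 'EUR' → skip
txn_id=59: amount >= 3579 AND currency IN ('USD', 'JPY', 'EUR') → high

skip, ok, skip, ok, skip, normal, ok, high, skip, high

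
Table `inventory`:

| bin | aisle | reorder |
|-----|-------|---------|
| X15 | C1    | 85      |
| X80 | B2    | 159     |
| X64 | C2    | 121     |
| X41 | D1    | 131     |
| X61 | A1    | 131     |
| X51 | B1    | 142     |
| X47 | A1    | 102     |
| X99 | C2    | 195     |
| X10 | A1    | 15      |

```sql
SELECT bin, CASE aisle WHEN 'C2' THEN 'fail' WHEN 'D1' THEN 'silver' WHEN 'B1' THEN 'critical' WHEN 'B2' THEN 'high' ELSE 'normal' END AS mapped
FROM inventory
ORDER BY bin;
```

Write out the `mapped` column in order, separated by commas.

normal, normal, silver, normal, critical, normal, fail, high, fail

bin=X10: ELSE → normal
bin=X15: ELSE → normal
bin=X41: aisle='D1' → silver
bin=X47: ELSE → normal
bin=X51: aisle='B1' → critical
bin=X61: ELSE → normal
bin=X64: aisle='C2' → fail
bin=X80: aisle='B2' → high
bin=X99: aisle='C2' → fail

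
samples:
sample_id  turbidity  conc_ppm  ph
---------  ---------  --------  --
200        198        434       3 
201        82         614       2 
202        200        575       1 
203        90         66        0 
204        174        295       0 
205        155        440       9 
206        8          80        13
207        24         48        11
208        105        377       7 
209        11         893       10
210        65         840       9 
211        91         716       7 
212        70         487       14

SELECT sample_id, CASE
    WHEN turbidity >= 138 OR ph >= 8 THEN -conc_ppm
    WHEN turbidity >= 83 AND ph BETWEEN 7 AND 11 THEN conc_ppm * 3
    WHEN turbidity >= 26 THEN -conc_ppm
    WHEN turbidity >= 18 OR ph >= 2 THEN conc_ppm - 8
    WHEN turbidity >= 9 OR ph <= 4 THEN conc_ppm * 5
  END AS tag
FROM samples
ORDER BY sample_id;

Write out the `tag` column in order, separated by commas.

sample_id=200: turbidity >= 138 OR ph >= 8 → -434
sample_id=201: turbidity >= 26 → -614
sample_id=202: turbidity >= 138 OR ph >= 8 → -575
sample_id=203: turbidity >= 26 → -66
sample_id=204: turbidity >= 138 OR ph >= 8 → -295
sample_id=205: turbidity >= 138 OR ph >= 8 → -440
sample_id=206: turbidity >= 138 OR ph >= 8 → -80
sample_id=207: turbidity >= 138 OR ph >= 8 → -48
sample_id=208: turbidity >= 83 AND ph BETWEEN 7 AND 11 → 1131
sample_id=209: turbidity >= 138 OR ph >= 8 → -893
sample_id=210: turbidity >= 138 OR ph >= 8 → -840
sample_id=211: turbidity >= 83 AND ph BETWEEN 7 AND 11 → 2148
sample_id=212: turbidity >= 138 OR ph >= 8 → -487

-434, -614, -575, -66, -295, -440, -80, -48, 1131, -893, -840, 2148, -487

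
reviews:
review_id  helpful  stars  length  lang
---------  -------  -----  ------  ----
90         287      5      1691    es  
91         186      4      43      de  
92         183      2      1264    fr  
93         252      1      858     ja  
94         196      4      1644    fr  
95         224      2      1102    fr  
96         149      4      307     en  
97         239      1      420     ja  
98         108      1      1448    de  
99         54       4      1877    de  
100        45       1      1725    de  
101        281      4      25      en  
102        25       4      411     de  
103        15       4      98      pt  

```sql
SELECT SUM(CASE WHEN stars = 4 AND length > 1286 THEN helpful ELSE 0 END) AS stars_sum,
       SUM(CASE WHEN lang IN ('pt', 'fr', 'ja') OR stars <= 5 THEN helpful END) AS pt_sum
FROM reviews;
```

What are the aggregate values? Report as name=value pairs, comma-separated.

[stars_sum: stars = 4 AND length > 1286]
review_id=90: ✗
review_id=91: ✗
review_id=92: ✗
review_id=93: ✗
review_id=94: ✓ → 196
review_id=95: ✗
review_id=96: ✗
review_id=97: ✗
review_id=98: ✗
review_id=99: ✓ → 54
review_id=100: ✗
review_id=101: ✗
review_id=102: ✗
review_id=103: ✗
stars_sum = 196 + 54 = 250
—
[pt_sum: lang IN ('pt', 'fr', 'ja') OR stars <= 5]
review_id=90: ✓ → 287
review_id=91: ✓ → 186
review_id=92: ✓ → 183
review_id=93: ✓ → 252
review_id=94: ✓ → 196
review_id=95: ✓ → 224
review_id=96: ✓ → 149
review_id=97: ✓ → 239
review_id=98: ✓ → 108
review_id=99: ✓ → 54
review_id=100: ✓ → 45
review_id=101: ✓ → 281
review_id=102: ✓ → 25
review_id=103: ✓ → 15
pt_sum = 287 + 186 + 183 + 252 + 196 + 224 + 149 + 239 + 108 + 54 + 45 + 281 + 25 + 15 = 2244

stars_sum=250, pt_sum=2244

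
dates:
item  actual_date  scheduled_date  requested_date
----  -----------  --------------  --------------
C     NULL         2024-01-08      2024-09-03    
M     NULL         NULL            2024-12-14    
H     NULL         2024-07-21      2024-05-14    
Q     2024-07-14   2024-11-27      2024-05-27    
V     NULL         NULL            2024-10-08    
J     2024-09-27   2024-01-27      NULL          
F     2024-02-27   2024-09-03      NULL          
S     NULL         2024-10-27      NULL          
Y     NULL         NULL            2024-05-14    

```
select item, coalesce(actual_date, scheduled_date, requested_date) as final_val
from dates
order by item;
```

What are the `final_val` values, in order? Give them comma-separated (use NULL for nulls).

item=C: actual_date=NULL, scheduled_date=2024-01-08 → 2024-01-08
item=F: actual_date=2024-02-27 → 2024-02-27
item=H: actual_date=NULL, scheduled_date=2024-07-21 → 2024-07-21
item=J: actual_date=2024-09-27 → 2024-09-27
item=M: actual_date=NULL, scheduled_date=NULL, requested_date=2024-12-14 → 2024-12-14
item=Q: actual_date=2024-07-14 → 2024-07-14
item=S: actual_date=NULL, scheduled_date=2024-10-27 → 2024-10-27
item=V: actual_date=NULL, scheduled_date=NULL, requested_date=2024-10-08 → 2024-10-08
item=Y: actual_date=NULL, scheduled_date=NULL, requested_date=2024-05-14 → 2024-05-14

2024-01-08, 2024-02-27, 2024-07-21, 2024-09-27, 2024-12-14, 2024-07-14, 2024-10-27, 2024-10-08, 2024-05-14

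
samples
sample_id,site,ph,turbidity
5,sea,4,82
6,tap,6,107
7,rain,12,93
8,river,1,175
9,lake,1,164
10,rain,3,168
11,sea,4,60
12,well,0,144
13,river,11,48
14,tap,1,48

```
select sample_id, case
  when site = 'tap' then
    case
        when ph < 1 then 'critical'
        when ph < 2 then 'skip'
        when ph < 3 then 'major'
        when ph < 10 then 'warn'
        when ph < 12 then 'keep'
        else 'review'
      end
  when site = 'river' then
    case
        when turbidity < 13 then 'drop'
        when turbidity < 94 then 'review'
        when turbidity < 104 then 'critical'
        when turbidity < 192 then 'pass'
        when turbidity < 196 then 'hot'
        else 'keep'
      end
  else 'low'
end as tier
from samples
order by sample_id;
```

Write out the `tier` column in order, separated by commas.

sample_id=5: site='sea' → outer ELSE → low
sample_id=6: site='tap' → inner[ph < 10] → warn
sample_id=7: site='rain' → outer ELSE → low
sample_id=8: site='river' → inner[turbidity < 192] → pass
sample_id=9: site='lake' → outer ELSE → low
sample_id=10: site='rain' → outer ELSE → low
sample_id=11: site='sea' → outer ELSE → low
sample_id=12: site='well' → outer ELSE → low
sample_id=13: site='river' → inner[turbidity < 94] → review
sample_id=14: site='tap' → inner[ph < 2] → skip

low, warn, low, pass, low, low, low, low, review, skip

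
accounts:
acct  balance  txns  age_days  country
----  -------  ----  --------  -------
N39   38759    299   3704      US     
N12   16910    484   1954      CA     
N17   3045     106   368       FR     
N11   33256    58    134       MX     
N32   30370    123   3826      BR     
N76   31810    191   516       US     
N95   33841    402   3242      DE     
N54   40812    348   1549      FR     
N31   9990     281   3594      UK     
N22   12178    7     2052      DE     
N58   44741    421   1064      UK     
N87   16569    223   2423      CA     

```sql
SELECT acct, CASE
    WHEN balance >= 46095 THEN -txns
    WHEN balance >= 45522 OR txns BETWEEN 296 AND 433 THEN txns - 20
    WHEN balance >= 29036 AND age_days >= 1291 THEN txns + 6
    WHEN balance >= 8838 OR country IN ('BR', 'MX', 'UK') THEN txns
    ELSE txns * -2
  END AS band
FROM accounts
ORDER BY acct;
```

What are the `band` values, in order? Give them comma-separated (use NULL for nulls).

58, 484, -212, 7, 281, 129, 279, 328, 401, 191, 223, 382

acct=N11: balance >= 8838 OR country IN ('BR', 'MX', 'UK') → 58
acct=N12: balance >= 8838 OR country IN ('BR', 'MX', 'UK') → 484
acct=N17: ELSE → -212
acct=N22: balance >= 8838 OR country IN ('BR', 'MX', 'UK') → 7
acct=N31: balance >= 8838 OR country IN ('BR', 'MX', 'UK') → 281
acct=N32: balance >= 29036 AND age_days >= 1291 → 129
acct=N39: balance >= 45522 OR txns BETWEEN 296 AND 433 → 279
acct=N54: balance >= 45522 OR txns BETWEEN 296 AND 433 → 328
acct=N58: balance >= 45522 OR txns BETWEEN 296 AND 433 → 401
acct=N76: balance >= 8838 OR country IN ('BR', 'MX', 'UK') → 191
acct=N87: balance >= 8838 OR country IN ('BR', 'MX', 'UK') → 223
acct=N95: balance >= 45522 OR txns BETWEEN 296 AND 433 → 382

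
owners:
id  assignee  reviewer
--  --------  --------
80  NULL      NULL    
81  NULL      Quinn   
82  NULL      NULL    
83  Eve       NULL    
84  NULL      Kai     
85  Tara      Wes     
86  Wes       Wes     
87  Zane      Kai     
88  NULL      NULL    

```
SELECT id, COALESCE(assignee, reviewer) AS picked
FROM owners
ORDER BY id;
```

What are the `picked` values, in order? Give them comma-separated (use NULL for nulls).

NULL, Quinn, NULL, Eve, Kai, Tara, Wes, Zane, NULL

id=80: assignee=NULL, reviewer=NULL (all NULL) → NULL
id=81: assignee=NULL, reviewer=Quinn → Quinn
id=82: assignee=NULL, reviewer=NULL (all NULL) → NULL
id=83: assignee=Eve → Eve
id=84: assignee=NULL, reviewer=Kai → Kai
id=85: assignee=Tara → Tara
id=86: assignee=Wes → Wes
id=87: assignee=Zane → Zane
id=88: assignee=NULL, reviewer=NULL (all NULL) → NULL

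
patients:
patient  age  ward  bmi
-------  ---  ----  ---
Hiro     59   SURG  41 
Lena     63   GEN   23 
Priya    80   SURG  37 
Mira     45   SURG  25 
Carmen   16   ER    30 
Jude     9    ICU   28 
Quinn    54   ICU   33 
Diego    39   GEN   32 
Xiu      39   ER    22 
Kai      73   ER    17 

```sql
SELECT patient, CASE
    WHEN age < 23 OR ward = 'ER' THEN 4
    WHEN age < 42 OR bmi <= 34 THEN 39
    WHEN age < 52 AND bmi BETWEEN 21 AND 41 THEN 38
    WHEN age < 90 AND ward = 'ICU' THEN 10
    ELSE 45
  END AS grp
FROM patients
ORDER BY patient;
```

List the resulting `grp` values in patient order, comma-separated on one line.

patient=Carmen: age < 23 OR ward = 'ER' → 4
patient=Diego: age < 42 OR bmi <= 34 → 39
patient=Hiro: ELSE → 45
patient=Jude: age < 23 OR ward = 'ER' → 4
patient=Kai: age < 23 OR ward = 'ER' → 4
patient=Lena: age < 42 OR bmi <= 34 → 39
patient=Mira: age < 42 OR bmi <= 34 → 39
patient=Priya: ELSE → 45
patient=Quinn: age < 42 OR bmi <= 34 → 39
patient=Xiu: age < 23 OR ward = 'ER' → 4

4, 39, 45, 4, 4, 39, 39, 45, 39, 4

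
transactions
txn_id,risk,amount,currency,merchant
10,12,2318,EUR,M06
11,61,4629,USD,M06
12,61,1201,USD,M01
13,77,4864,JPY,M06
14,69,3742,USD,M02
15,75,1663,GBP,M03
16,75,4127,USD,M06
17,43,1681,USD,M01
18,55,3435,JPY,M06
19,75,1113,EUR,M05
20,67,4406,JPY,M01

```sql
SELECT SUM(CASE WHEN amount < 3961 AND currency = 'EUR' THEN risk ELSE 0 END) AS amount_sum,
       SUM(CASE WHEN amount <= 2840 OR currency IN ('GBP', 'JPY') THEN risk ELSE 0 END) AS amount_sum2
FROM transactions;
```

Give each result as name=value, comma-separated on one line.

amount_sum=87, amount_sum2=465

[amount_sum: amount < 3961 AND currency = 'EUR']
txn_id=10: ✓ → 12
txn_id=11: ✗
txn_id=12: ✗
txn_id=13: ✗
txn_id=14: ✗
txn_id=15: ✗
txn_id=16: ✗
txn_id=17: ✗
txn_id=18: ✗
txn_id=19: ✓ → 75
txn_id=20: ✗
amount_sum = 12 + 75 = 87
—
[amount_sum2: amount <= 2840 OR currency IN ('GBP', 'JPY')]
txn_id=10: ✓ → 12
txn_id=11: ✗
txn_id=12: ✓ → 61
txn_id=13: ✓ → 77
txn_id=14: ✗
txn_id=15: ✓ → 75
txn_id=16: ✗
txn_id=17: ✓ → 43
txn_id=18: ✓ → 55
txn_id=19: ✓ → 75
txn_id=20: ✓ → 67
amount_sum2 = 12 + 61 + 77 + 75 + 43 + 55 + 75 + 67 = 465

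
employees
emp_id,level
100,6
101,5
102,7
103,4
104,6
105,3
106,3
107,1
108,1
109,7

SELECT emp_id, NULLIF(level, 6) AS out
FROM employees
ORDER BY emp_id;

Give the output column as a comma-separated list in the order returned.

NULL, 5, 7, 4, NULL, 3, 3, 1, 1, 7

emp_id=100: level=6 vs 6: equal → NULL
emp_id=101: level=5 vs 6: differ → 5
emp_id=102: level=7 vs 6: differ → 7
emp_id=103: level=4 vs 6: differ → 4
emp_id=104: level=6 vs 6: equal → NULL
emp_id=105: level=3 vs 6: differ → 3
emp_id=106: level=3 vs 6: differ → 3
emp_id=107: level=1 vs 6: differ → 1
emp_id=108: level=1 vs 6: differ → 1
emp_id=109: level=7 vs 6: differ → 7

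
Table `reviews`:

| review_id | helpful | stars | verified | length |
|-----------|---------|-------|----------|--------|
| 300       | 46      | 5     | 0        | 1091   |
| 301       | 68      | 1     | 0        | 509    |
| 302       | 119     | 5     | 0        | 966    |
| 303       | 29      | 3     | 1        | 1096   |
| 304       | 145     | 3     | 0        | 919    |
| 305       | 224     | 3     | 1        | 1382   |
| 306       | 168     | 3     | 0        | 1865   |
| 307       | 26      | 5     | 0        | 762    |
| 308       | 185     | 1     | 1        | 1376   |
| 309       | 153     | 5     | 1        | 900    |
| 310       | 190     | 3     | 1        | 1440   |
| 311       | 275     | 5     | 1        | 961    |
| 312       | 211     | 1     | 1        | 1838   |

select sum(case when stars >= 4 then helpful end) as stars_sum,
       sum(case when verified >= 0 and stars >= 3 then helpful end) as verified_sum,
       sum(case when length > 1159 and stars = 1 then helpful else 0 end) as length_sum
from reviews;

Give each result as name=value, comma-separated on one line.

stars_sum=619, verified_sum=1375, length_sum=396

[stars_sum: stars >= 4]
review_id=300: ✓ → 46
review_id=301: ✗
review_id=302: ✓ → 119
review_id=303: ✗
review_id=304: ✗
review_id=305: ✗
review_id=306: ✗
review_id=307: ✓ → 26
review_id=308: ✗
review_id=309: ✓ → 153
review_id=310: ✗
review_id=311: ✓ → 275
review_id=312: ✗
stars_sum = 46 + 119 + 26 + 153 + 275 = 619
—
[verified_sum: verified >= 0 and stars >= 3]
review_id=300: ✓ → 46
review_id=301: ✗
review_id=302: ✓ → 119
review_id=303: ✓ → 29
review_id=304: ✓ → 145
review_id=305: ✓ → 224
review_id=306: ✓ → 168
review_id=307: ✓ → 26
review_id=308: ✗
review_id=309: ✓ → 153
review_id=310: ✓ → 190
review_id=311: ✓ → 275
review_id=312: ✗
verified_sum = 46 + 119 + 29 + 145 + 224 + 168 + 26 + 153 + 190 + 275 = 1375
—
[length_sum: length > 1159 and stars = 1]
review_id=300: ✗
review_id=301: ✗
review_id=302: ✗
review_id=303: ✗
review_id=304: ✗
review_id=305: ✗
review_id=306: ✗
review_id=307: ✗
review_id=308: ✓ → 185
review_id=309: ✗
review_id=310: ✗
review_id=311: ✗
review_id=312: ✓ → 211
length_sum = 185 + 211 = 396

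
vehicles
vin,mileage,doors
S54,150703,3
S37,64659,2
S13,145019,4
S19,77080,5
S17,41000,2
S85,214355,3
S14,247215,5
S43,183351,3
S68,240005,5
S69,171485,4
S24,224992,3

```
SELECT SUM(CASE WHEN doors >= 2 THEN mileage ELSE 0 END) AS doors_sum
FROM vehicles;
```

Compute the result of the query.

1759864

vin=S54: ✓ → 150703
vin=S37: ✓ → 64659
vin=S13: ✓ → 145019
vin=S19: ✓ → 77080
vin=S17: ✓ → 41000
vin=S85: ✓ → 214355
vin=S14: ✓ → 247215
vin=S43: ✓ → 183351
vin=S68: ✓ → 240005
vin=S69: ✓ → 171485
vin=S24: ✓ → 224992
doors_sum = 150703 + 64659 + 145019 + 77080 + 41000 + 214355 + 247215 + 183351 + 240005 + 171485 + 224992 = 1759864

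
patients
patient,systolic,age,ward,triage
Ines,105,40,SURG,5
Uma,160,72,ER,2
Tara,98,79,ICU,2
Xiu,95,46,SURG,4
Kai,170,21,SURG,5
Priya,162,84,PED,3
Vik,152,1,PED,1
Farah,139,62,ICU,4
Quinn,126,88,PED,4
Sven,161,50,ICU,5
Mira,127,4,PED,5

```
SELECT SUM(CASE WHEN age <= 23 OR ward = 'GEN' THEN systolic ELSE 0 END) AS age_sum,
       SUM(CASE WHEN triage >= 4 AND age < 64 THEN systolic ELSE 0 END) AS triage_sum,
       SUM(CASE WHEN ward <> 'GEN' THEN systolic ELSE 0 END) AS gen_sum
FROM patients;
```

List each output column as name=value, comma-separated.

[age_sum: age <= 23 OR ward = 'GEN']
patient=Ines: ✗
patient=Uma: ✗
patient=Tara: ✗
patient=Xiu: ✗
patient=Kai: ✓ → 170
patient=Priya: ✗
patient=Vik: ✓ → 152
patient=Farah: ✗
patient=Quinn: ✗
patient=Sven: ✗
patient=Mira: ✓ → 127
age_sum = 170 + 152 + 127 = 449
—
[triage_sum: triage >= 4 AND age < 64]
patient=Ines: ✓ → 105
patient=Uma: ✗
patient=Tara: ✗
patient=Xiu: ✓ → 95
patient=Kai: ✓ → 170
patient=Priya: ✗
patient=Vik: ✗
patient=Farah: ✓ → 139
patient=Quinn: ✗
patient=Sven: ✓ → 161
patient=Mira: ✓ → 127
triage_sum = 105 + 95 + 170 + 139 + 161 + 127 = 797
—
[gen_sum: ward <> 'GEN']
patient=Ines: ✓ → 105
patient=Uma: ✓ → 160
patient=Tara: ✓ → 98
patient=Xiu: ✓ → 95
patient=Kai: ✓ → 170
patient=Priya: ✓ → 162
patient=Vik: ✓ → 152
patient=Farah: ✓ → 139
patient=Quinn: ✓ → 126
patient=Sven: ✓ → 161
patient=Mira: ✓ → 127
gen_sum = 105 + 160 + 98 + 95 + 170 + 162 + 152 + 139 + 126 + 161 + 127 = 1495

age_sum=449, triage_sum=797, gen_sum=1495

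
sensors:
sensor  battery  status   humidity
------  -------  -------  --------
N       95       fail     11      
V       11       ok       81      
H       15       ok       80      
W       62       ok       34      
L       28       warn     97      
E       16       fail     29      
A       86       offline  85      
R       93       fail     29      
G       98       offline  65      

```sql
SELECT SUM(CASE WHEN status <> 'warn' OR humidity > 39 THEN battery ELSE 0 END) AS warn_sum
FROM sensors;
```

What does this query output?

504

sensor=N: ✓ → 95
sensor=V: ✓ → 11
sensor=H: ✓ → 15
sensor=W: ✓ → 62
sensor=L: ✓ → 28
sensor=E: ✓ → 16
sensor=A: ✓ → 86
sensor=R: ✓ → 93
sensor=G: ✓ → 98
warn_sum = 95 + 11 + 15 + 62 + 28 + 16 + 86 + 93 + 98 = 504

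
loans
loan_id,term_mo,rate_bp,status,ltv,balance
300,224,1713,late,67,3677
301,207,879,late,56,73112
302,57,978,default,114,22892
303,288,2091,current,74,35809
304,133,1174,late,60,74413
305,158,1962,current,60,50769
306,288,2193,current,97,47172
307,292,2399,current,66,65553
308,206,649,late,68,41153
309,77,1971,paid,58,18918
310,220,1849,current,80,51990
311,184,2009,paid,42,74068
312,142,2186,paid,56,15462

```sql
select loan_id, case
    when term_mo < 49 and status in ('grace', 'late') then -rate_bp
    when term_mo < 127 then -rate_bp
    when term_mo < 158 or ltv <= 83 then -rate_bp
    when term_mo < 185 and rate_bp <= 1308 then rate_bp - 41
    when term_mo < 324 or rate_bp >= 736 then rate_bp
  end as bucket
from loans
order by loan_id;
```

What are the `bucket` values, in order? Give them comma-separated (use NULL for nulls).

loan_id=300: term_mo < 158 or ltv <= 83 → -1713
loan_id=301: term_mo < 158 or ltv <= 83 → -879
loan_id=302: term_mo < 127 → -978
loan_id=303: term_mo < 158 or ltv <= 83 → -2091
loan_id=304: term_mo < 158 or ltv <= 83 → -1174
loan_id=305: term_mo < 158 or ltv <= 83 → -1962
loan_id=306: term_mo < 324 or rate_bp >= 736 → 2193
loan_id=307: term_mo < 158 or ltv <= 83 → -2399
loan_id=308: term_mo < 158 or ltv <= 83 → -649
loan_id=309: term_mo < 127 → -1971
loan_id=310: term_mo < 158 or ltv <= 83 → -1849
loan_id=311: term_mo < 158 or ltv <= 83 → -2009
loan_id=312: term_mo < 158 or ltv <= 83 → -2186

-1713, -879, -978, -2091, -1174, -1962, 2193, -2399, -649, -1971, -1849, -2009, -2186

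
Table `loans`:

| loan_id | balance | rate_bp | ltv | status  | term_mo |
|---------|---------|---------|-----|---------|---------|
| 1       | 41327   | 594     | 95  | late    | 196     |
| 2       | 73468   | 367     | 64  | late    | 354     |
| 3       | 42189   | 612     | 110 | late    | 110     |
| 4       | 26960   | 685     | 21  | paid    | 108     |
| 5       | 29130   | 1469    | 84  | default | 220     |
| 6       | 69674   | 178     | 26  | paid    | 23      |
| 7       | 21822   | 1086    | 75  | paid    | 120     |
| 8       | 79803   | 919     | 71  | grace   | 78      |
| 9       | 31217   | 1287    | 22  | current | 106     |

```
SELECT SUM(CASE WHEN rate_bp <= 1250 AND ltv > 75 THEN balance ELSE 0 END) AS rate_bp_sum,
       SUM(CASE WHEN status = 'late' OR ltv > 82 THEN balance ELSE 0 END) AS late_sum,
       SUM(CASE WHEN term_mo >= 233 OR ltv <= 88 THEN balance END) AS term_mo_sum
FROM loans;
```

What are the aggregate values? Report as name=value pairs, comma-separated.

rate_bp_sum=83516, late_sum=186114, term_mo_sum=332074

[rate_bp_sum: rate_bp <= 1250 AND ltv > 75]
loan_id=1: ✓ → 41327
loan_id=2: ✗
loan_id=3: ✓ → 42189
loan_id=4: ✗
loan_id=5: ✗
loan_id=6: ✗
loan_id=7: ✗
loan_id=8: ✗
loan_id=9: ✗
rate_bp_sum = 41327 + 42189 = 83516
—
[late_sum: status = 'late' OR ltv > 82]
loan_id=1: ✓ → 41327
loan_id=2: ✓ → 73468
loan_id=3: ✓ → 42189
loan_id=4: ✗
loan_id=5: ✓ → 29130
loan_id=6: ✗
loan_id=7: ✗
loan_id=8: ✗
loan_id=9: ✗
late_sum = 41327 + 73468 + 42189 + 29130 = 186114
—
[term_mo_sum: term_mo >= 233 OR ltv <= 88]
loan_id=1: ✗
loan_id=2: ✓ → 73468
loan_id=3: ✗
loan_id=4: ✓ → 26960
loan_id=5: ✓ → 29130
loan_id=6: ✓ → 69674
loan_id=7: ✓ → 21822
loan_id=8: ✓ → 79803
loan_id=9: ✓ → 31217
term_mo_sum = 73468 + 26960 + 29130 + 69674 + 21822 + 79803 + 31217 = 332074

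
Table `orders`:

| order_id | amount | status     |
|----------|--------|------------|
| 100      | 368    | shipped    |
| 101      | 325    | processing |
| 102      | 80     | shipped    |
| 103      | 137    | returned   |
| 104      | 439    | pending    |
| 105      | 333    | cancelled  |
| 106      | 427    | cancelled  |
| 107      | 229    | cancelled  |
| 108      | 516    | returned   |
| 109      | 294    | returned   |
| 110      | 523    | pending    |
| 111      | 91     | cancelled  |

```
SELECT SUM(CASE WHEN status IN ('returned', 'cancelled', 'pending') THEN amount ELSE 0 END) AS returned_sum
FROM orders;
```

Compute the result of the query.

order_id=100: ✗
order_id=101: ✗
order_id=102: ✗
order_id=103: ✓ → 137
order_id=104: ✓ → 439
order_id=105: ✓ → 333
order_id=106: ✓ → 427
order_id=107: ✓ → 229
order_id=108: ✓ → 516
order_id=109: ✓ → 294
order_id=110: ✓ → 523
order_id=111: ✓ → 91
returned_sum = 137 + 439 + 333 + 427 + 229 + 516 + 294 + 523 + 91 = 2989

2989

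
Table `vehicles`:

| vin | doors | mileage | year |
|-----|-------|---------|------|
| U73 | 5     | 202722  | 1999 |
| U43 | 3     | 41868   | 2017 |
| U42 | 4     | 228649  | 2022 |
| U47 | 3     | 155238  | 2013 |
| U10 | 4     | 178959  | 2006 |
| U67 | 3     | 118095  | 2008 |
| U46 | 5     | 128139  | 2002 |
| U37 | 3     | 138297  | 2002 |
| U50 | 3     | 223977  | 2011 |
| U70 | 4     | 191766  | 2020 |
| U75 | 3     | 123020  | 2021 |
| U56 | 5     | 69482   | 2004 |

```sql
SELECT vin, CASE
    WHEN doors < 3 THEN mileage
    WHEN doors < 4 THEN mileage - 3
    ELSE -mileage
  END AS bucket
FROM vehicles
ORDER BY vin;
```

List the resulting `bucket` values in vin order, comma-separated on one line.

vin=U10: ELSE → -178959
vin=U37: doors < 4 → 138294
vin=U42: ELSE → -228649
vin=U43: doors < 4 → 41865
vin=U46: ELSE → -128139
vin=U47: doors < 4 → 155235
vin=U50: doors < 4 → 223974
vin=U56: ELSE → -69482
vin=U67: doors < 4 → 118092
vin=U70: ELSE → -191766
vin=U73: ELSE → -202722
vin=U75: doors < 4 → 123017

-178959, 138294, -228649, 41865, -128139, 155235, 223974, -69482, 118092, -191766, -202722, 123017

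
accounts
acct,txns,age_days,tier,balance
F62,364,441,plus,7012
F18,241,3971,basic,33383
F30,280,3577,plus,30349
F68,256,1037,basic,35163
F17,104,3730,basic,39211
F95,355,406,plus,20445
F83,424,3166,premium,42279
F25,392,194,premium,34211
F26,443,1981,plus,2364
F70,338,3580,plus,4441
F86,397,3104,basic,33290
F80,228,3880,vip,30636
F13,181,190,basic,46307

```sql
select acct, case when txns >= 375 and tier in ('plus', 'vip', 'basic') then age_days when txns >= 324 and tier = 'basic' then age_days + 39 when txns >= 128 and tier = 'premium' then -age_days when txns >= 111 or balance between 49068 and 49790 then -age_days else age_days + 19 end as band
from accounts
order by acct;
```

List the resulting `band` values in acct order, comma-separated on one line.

-190, 3749, -3971, -194, 1981, -3577, -441, -1037, -3580, -3880, -3166, 3104, -406

acct=F13: txns >= 111 or balance between 49068 and 49790 → -190
acct=F17: ELSE → 3749
acct=F18: txns >= 111 or balance between 49068 and 49790 → -3971
acct=F25: txns >= 128 and tier = 'premium' → -194
acct=F26: txns >= 375 and tier in ('plus', 'vip', 'basic') → 1981
acct=F30: txns >= 111 or balance between 49068 and 49790 → -3577
acct=F62: txns >= 111 or balance between 49068 and 49790 → -441
acct=F68: txns >= 111 or balance between 49068 and 49790 → -1037
acct=F70: txns >= 111 or balance between 49068 and 49790 → -3580
acct=F80: txns >= 111 or balance between 49068 and 49790 → -3880
acct=F83: txns >= 128 and tier = 'premium' → -3166
acct=F86: txns >= 375 and tier in ('plus', 'vip', 'basic') → 3104
acct=F95: txns >= 111 or balance between 49068 and 49790 → -406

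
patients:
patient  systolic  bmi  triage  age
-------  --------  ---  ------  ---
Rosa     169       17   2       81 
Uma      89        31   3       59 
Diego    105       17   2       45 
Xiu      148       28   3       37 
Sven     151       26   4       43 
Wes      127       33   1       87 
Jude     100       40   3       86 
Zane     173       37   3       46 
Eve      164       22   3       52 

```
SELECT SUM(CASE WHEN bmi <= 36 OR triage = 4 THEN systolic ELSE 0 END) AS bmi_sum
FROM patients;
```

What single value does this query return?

patient=Rosa: ✓ → 169
patient=Uma: ✓ → 89
patient=Diego: ✓ → 105
patient=Xiu: ✓ → 148
patient=Sven: ✓ → 151
patient=Wes: ✓ → 127
patient=Jude: ✗
patient=Zane: ✗
patient=Eve: ✓ → 164
bmi_sum = 169 + 89 + 105 + 148 + 151 + 127 + 164 = 953

953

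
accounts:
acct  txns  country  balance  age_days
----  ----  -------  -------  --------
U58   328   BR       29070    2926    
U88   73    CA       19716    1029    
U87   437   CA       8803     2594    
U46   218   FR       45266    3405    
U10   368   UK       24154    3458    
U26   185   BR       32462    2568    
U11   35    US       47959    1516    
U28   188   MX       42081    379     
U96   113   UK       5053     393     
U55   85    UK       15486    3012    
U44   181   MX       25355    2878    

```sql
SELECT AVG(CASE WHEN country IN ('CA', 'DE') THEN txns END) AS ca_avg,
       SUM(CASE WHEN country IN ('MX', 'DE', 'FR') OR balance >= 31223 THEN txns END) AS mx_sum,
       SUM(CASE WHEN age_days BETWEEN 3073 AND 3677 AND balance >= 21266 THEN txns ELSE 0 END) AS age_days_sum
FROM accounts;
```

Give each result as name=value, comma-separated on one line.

ca_avg=255, mx_sum=807, age_days_sum=586

[ca_avg: country IN ('CA', 'DE')]
acct=U58: ✗
acct=U88: ✓ → 73
acct=U87: ✓ → 437
acct=U46: ✗
acct=U10: ✗
acct=U26: ✗
acct=U11: ✗
acct=U28: ✗
acct=U96: ✗
acct=U55: ✗
acct=U44: ✗
ca_avg = (73 + 437) / 2 = 255
—
[mx_sum: country IN ('MX', 'DE', 'FR') OR balance >= 31223]
acct=U58: ✗
acct=U88: ✗
acct=U87: ✗
acct=U46: ✓ → 218
acct=U10: ✗
acct=U26: ✓ → 185
acct=U11: ✓ → 35
acct=U28: ✓ → 188
acct=U96: ✗
acct=U55: ✗
acct=U44: ✓ → 181
mx_sum = 218 + 185 + 35 + 188 + 181 = 807
—
[age_days_sum: age_days BETWEEN 3073 AND 3677 AND balance >= 21266]
acct=U58: ✗
acct=U88: ✗
acct=U87: ✗
acct=U46: ✓ → 218
acct=U10: ✓ → 368
acct=U26: ✗
acct=U11: ✗
acct=U28: ✗
acct=U96: ✗
acct=U55: ✗
acct=U44: ✗
age_days_sum = 218 + 368 = 586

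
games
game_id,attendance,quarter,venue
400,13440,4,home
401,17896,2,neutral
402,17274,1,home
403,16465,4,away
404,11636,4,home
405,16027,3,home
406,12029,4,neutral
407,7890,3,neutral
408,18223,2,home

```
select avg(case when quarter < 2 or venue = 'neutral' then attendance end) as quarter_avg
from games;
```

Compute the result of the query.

13772.25

game_id=400: ✗
game_id=401: ✓ → 17896
game_id=402: ✓ → 17274
game_id=403: ✗
game_id=404: ✗
game_id=405: ✗
game_id=406: ✓ → 12029
game_id=407: ✓ → 7890
game_id=408: ✗
quarter_avg = (17896 + 17274 + 12029 + 7890) / 4 = 13772.25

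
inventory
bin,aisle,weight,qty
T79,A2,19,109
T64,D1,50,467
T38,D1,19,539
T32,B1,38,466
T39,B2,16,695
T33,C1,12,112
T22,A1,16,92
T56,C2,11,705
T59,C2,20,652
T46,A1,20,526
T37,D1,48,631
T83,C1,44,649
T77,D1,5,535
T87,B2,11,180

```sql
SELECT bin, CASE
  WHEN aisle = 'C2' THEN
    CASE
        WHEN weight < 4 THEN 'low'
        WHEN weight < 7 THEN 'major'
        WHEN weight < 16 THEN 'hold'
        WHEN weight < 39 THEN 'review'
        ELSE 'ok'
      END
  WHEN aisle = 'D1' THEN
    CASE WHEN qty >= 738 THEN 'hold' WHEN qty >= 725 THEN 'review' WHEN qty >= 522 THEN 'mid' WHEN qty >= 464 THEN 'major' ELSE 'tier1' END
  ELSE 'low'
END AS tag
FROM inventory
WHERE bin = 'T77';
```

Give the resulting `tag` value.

bin = T77: aisle=D1, weight=5, qty=535.
aisle='D1' → inner[qty >= 522] → mid

mid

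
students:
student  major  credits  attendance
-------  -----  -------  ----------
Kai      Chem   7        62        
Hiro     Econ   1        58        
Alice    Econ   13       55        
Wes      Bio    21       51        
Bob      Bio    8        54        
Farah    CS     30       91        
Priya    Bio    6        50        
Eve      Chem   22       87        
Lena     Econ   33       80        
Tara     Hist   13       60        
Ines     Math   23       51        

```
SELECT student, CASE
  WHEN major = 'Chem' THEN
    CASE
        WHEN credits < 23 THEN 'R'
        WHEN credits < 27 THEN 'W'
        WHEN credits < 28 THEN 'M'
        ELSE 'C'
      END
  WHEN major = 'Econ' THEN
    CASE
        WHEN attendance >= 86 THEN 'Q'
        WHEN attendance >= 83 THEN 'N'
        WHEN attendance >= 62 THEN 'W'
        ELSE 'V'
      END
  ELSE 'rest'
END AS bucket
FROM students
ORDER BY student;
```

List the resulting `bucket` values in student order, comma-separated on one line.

student=Alice: major='Econ' → inner[ELSE] → V
student=Bob: major='Bio' → outer ELSE → rest
student=Eve: major='Chem' → inner[credits < 23] → R
student=Farah: major='CS' → outer ELSE → rest
student=Hiro: major='Econ' → inner[ELSE] → V
student=Ines: major='Math' → outer ELSE → rest
student=Kai: major='Chem' → inner[credits < 23] → R
student=Lena: major='Econ' → inner[attendance >= 62] → W
student=Priya: major='Bio' → outer ELSE → rest
student=Tara: major='Hist' → outer ELSE → rest
student=Wes: major='Bio' → outer ELSE → rest

V, rest, R, rest, V, rest, R, W, rest, rest, rest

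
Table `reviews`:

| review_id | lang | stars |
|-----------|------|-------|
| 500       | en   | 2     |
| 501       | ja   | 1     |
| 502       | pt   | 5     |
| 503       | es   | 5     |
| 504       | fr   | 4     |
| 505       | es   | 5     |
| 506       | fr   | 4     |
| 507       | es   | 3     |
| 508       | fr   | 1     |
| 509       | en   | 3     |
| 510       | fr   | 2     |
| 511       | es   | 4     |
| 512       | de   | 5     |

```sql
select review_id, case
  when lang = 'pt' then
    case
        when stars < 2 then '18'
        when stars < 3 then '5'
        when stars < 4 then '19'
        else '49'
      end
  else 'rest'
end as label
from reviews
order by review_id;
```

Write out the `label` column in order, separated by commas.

rest, rest, 49, rest, rest, rest, rest, rest, rest, rest, rest, rest, rest

review_id=500: lang='en' → outer ELSE → rest
review_id=501: lang='ja' → outer ELSE → rest
review_id=502: lang='pt' → inner[ELSE] → 49
review_id=503: lang='es' → outer ELSE → rest
review_id=504: lang='fr' → outer ELSE → rest
review_id=505: lang='es' → outer ELSE → rest
review_id=506: lang='fr' → outer ELSE → rest
review_id=507: lang='es' → outer ELSE → rest
review_id=508: lang='fr' → outer ELSE → rest
review_id=509: lang='en' → outer ELSE → rest
review_id=510: lang='fr' → outer ELSE → rest
review_id=511: lang='es' → outer ELSE → rest
review_id=512: lang='de' → outer ELSE → rest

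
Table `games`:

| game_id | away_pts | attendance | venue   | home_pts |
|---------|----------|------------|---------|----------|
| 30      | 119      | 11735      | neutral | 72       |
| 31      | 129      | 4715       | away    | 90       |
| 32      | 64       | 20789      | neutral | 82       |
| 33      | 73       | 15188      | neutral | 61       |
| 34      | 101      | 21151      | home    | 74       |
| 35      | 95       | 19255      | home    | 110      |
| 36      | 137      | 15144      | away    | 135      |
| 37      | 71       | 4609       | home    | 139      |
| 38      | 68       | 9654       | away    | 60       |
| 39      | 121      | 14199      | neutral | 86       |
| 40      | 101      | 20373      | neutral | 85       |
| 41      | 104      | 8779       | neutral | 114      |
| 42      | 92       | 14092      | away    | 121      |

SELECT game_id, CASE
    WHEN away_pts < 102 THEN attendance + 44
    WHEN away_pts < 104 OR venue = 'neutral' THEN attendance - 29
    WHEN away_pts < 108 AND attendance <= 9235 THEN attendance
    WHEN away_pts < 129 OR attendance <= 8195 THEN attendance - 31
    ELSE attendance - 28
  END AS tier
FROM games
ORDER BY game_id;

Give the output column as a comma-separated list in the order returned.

game_id=30: away_pts < 104 OR venue = 'neutral' → 11706
game_id=31: away_pts < 129 OR attendance <= 8195 → 4684
game_id=32: away_pts < 102 → 20833
game_id=33: away_pts < 102 → 15232
game_id=34: away_pts < 102 → 21195
game_id=35: away_pts < 102 → 19299
game_id=36: ELSE → 15116
game_id=37: away_pts < 102 → 4653
game_id=38: away_pts < 102 → 9698
game_id=39: away_pts < 104 OR venue = 'neutral' → 14170
game_id=40: away_pts < 102 → 20417
game_id=41: away_pts < 104 OR venue = 'neutral' → 8750
game_id=42: away_pts < 102 → 14136

11706, 4684, 20833, 15232, 21195, 19299, 15116, 4653, 9698, 14170, 20417, 8750, 14136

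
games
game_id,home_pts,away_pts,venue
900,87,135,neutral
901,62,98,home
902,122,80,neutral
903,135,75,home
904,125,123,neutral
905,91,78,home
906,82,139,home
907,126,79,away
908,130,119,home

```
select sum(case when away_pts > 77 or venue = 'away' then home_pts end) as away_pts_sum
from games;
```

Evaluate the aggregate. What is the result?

game_id=900: ✓ → 87
game_id=901: ✓ → 62
game_id=902: ✓ → 122
game_id=903: ✗
game_id=904: ✓ → 125
game_id=905: ✓ → 91
game_id=906: ✓ → 82
game_id=907: ✓ → 126
game_id=908: ✓ → 130
away_pts_sum = 87 + 62 + 122 + 125 + 91 + 82 + 126 + 130 = 825

825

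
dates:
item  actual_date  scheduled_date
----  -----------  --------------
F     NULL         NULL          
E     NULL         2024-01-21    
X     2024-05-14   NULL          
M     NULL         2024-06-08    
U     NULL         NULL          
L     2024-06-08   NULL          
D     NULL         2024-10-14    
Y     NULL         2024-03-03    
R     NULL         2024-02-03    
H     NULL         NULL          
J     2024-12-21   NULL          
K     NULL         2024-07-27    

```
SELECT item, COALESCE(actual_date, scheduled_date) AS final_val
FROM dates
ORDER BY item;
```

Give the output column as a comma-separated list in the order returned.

2024-10-14, 2024-01-21, NULL, NULL, 2024-12-21, 2024-07-27, 2024-06-08, 2024-06-08, 2024-02-03, NULL, 2024-05-14, 2024-03-03

item=D: actual_date=NULL, scheduled_date=2024-10-14 → 2024-10-14
item=E: actual_date=NULL, scheduled_date=2024-01-21 → 2024-01-21
item=F: actual_date=NULL, scheduled_date=NULL (all NULL) → NULL
item=H: actual_date=NULL, scheduled_date=NULL (all NULL) → NULL
item=J: actual_date=2024-12-21 → 2024-12-21
item=K: actual_date=NULL, scheduled_date=2024-07-27 → 2024-07-27
item=L: actual_date=2024-06-08 → 2024-06-08
item=M: actual_date=NULL, scheduled_date=2024-06-08 → 2024-06-08
item=R: actual_date=NULL, scheduled_date=2024-02-03 → 2024-02-03
item=U: actual_date=NULL, scheduled_date=NULL (all NULL) → NULL
item=X: actual_date=2024-05-14 → 2024-05-14
item=Y: actual_date=NULL, scheduled_date=2024-03-03 → 2024-03-03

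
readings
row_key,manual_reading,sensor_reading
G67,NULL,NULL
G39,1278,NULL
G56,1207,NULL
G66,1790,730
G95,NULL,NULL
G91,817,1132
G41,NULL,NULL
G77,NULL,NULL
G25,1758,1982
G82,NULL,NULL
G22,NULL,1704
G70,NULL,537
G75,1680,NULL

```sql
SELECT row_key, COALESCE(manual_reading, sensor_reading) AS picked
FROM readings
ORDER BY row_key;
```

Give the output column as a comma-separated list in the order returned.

row_key=G22: manual_reading=NULL, sensor_reading=1704 → 1704
row_key=G25: manual_reading=1758 → 1758
row_key=G39: manual_reading=1278 → 1278
row_key=G41: manual_reading=NULL, sensor_reading=NULL (all NULL) → NULL
row_key=G56: manual_reading=1207 → 1207
row_key=G66: manual_reading=1790 → 1790
row_key=G67: manual_reading=NULL, sensor_reading=NULL (all NULL) → NULL
row_key=G70: manual_reading=NULL, sensor_reading=537 → 537
row_key=G75: manual_reading=1680 → 1680
row_key=G77: manual_reading=NULL, sensor_reading=NULL (all NULL) → NULL
row_key=G82: manual_reading=NULL, sensor_reading=NULL (all NULL) → NULL
row_key=G91: manual_reading=817 → 817
row_key=G95: manual_reading=NULL, sensor_reading=NULL (all NULL) → NULL

1704, 1758, 1278, NULL, 1207, 1790, NULL, 537, 1680, NULL, NULL, 817, NULL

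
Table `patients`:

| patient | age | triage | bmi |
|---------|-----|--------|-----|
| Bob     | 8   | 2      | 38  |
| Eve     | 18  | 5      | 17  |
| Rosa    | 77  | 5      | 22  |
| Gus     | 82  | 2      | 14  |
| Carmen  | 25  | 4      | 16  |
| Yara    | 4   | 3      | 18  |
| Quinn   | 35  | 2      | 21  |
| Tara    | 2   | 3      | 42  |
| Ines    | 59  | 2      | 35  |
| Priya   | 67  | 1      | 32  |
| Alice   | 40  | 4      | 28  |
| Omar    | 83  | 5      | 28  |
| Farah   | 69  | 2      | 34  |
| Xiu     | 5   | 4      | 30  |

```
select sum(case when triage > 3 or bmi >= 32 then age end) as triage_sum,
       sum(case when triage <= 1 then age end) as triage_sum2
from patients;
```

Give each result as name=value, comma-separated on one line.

triage_sum=453, triage_sum2=67

[triage_sum: triage > 3 or bmi >= 32]
patient=Bob: ✓ → 8
patient=Eve: ✓ → 18
patient=Rosa: ✓ → 77
patient=Gus: ✗
patient=Carmen: ✓ → 25
patient=Yara: ✗
patient=Quinn: ✗
patient=Tara: ✓ → 2
patient=Ines: ✓ → 59
patient=Priya: ✓ → 67
patient=Alice: ✓ → 40
patient=Omar: ✓ → 83
patient=Farah: ✓ → 69
patient=Xiu: ✓ → 5
triage_sum = 8 + 18 + 77 + 25 + 2 + 59 + 67 + 40 + 83 + 69 + 5 = 453
—
[triage_sum2: triage <= 1]
patient=Bob: ✗
patient=Eve: ✗
patient=Rosa: ✗
patient=Gus: ✗
patient=Carmen: ✗
patient=Yara: ✗
patient=Quinn: ✗
patient=Tara: ✗
patient=Ines: ✗
patient=Priya: ✓ → 67
patient=Alice: ✗
patient=Omar: ✗
patient=Farah: ✗
patient=Xiu: ✗
triage_sum2 = 67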